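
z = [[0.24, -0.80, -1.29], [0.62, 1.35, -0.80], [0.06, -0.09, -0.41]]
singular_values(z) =[1.71, 1.57, 0.05]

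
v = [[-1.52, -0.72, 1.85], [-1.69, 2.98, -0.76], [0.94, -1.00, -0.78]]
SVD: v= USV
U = [[0.03, 0.93, 0.36], [-0.94, -0.09, 0.32], [0.33, -0.35, 0.88]]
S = [3.71, 2.68, 0.41]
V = [[0.50,-0.85,0.14], [-0.59,-0.22,0.77], [-0.63,-0.47,-0.62]]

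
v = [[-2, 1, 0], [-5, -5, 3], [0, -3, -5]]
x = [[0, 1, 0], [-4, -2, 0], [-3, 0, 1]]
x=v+[[2, 0, 0], [1, 3, -3], [-3, 3, 6]]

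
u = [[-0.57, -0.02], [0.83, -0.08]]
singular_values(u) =[1.01, 0.06]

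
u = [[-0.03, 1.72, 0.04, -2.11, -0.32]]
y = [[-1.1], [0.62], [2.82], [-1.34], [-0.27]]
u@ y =[[4.13]]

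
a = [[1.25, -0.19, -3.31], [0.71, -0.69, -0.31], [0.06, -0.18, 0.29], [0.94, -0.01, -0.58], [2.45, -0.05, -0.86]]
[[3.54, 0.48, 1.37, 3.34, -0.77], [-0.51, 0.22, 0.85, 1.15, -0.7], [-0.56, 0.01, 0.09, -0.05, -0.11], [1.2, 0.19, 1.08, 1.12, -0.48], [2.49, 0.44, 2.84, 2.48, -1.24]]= a@[[0.74, 0.15, 1.17, 0.76, -0.49], [1.91, -0.13, -0.04, -0.58, 0.5], [-0.90, -0.08, 0.03, -0.69, 0.02]]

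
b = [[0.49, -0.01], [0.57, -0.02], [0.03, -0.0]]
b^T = [[0.49, 0.57, 0.03], [-0.01, -0.02, -0.0]]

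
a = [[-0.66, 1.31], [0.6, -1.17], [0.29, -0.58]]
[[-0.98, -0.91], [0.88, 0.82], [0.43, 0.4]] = a @ [[0.23, 0.21], [-0.63, -0.59]]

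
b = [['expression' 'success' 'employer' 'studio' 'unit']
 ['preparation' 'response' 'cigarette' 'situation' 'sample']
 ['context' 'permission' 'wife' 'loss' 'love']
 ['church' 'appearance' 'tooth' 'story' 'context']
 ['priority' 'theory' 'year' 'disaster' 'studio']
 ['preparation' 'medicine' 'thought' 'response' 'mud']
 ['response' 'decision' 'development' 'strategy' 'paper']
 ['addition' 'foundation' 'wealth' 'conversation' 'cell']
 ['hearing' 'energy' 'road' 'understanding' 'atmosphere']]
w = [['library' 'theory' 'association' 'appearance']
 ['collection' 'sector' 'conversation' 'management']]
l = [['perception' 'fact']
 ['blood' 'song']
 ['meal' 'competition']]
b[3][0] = 'church'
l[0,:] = ['perception', 'fact']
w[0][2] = 'association'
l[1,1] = 'song'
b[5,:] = ['preparation', 'medicine', 'thought', 'response', 'mud']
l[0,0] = 'perception'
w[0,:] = ['library', 'theory', 'association', 'appearance']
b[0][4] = 'unit'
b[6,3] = 'strategy'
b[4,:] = ['priority', 'theory', 'year', 'disaster', 'studio']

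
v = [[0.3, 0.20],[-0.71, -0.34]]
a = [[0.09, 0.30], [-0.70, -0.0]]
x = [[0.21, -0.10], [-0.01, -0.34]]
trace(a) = 0.09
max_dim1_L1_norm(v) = 1.05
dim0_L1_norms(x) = [0.22, 0.44]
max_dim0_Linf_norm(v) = 0.71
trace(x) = -0.13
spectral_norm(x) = 0.36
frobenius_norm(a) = 0.77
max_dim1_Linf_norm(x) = 0.34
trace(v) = -0.04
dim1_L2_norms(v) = [0.36, 0.79]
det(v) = 0.04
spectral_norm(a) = 0.71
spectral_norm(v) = 0.86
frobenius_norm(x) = 0.41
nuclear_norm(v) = 0.91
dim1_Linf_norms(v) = [0.3, 0.71]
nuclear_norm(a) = 1.00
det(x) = -0.07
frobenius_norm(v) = 0.87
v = x + a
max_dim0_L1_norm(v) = 1.01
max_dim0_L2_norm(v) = 0.77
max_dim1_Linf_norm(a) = 0.7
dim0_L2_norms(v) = [0.77, 0.39]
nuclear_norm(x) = 0.56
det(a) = 0.21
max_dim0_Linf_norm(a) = 0.7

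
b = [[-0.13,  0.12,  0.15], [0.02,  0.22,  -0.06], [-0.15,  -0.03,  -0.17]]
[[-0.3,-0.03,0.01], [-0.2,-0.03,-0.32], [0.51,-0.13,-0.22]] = b @ [[-1.06, 0.51, 0.28], [-1.31, -0.08, -1.15], [-1.85, 0.3, 1.26]]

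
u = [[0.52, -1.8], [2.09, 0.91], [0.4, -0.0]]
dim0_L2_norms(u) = [2.19, 2.02]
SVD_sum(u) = [[-0.49,-0.34], [1.84,1.27], [0.27,0.19]] + [[1.01, -1.46],[0.25, -0.36],[0.13, -0.19]]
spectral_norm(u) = 2.34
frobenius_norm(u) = 2.98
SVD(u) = [[0.25, 0.96], [-0.96, 0.24], [-0.14, 0.12]] @ diag([2.337933793383048, 1.8440893627364021]) @ [[-0.82, -0.57], [0.57, -0.82]]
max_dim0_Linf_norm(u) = 2.09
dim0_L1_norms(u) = [3.01, 2.71]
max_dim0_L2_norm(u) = 2.19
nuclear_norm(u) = 4.18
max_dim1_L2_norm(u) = 2.28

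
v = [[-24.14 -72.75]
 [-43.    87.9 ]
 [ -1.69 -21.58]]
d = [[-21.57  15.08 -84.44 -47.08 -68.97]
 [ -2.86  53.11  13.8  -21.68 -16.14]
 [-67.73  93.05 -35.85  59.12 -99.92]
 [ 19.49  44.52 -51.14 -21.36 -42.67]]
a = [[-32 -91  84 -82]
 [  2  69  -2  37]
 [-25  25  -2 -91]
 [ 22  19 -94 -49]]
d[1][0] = -2.86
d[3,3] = -21.36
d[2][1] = 93.05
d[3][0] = 19.49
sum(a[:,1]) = 22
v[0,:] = [-24.14, -72.75]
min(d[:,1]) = 15.08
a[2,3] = -91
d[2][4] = -99.92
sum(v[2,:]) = -23.27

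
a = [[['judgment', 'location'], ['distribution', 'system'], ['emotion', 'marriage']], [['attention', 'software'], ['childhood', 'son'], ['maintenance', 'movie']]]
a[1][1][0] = 'childhood'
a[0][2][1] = 'marriage'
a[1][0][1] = 'software'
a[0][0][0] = 'judgment'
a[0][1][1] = 'system'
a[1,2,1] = 'movie'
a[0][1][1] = 'system'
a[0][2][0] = 'emotion'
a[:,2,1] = ['marriage', 'movie']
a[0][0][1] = 'location'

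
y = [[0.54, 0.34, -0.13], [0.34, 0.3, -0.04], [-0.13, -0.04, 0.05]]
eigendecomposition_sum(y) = [[0.53, 0.36, -0.11], [0.36, 0.25, -0.08], [-0.11, -0.08, 0.02]] + [[-0.0, 0.0, -0.00], [0.0, -0.0, 0.0], [-0.0, 0.0, -0.00]] + [[0.01, -0.03, -0.02], [-0.03, 0.05, 0.04], [-0.02, 0.04, 0.03]]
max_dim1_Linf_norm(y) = 0.54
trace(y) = 0.89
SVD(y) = [[-0.81, 0.39, 0.44], [-0.56, -0.73, -0.39], [0.17, -0.56, 0.81]] @ diag([0.8028097836055496, 0.08829065847773482, 0.0011004420832844606]) @ [[-0.81, -0.56, 0.17], [0.39, -0.73, -0.56], [-0.44, 0.39, -0.81]]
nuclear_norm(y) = 0.89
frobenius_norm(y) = 0.81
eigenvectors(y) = [[-0.81, -0.44, -0.39], [-0.56, 0.39, 0.73], [0.17, -0.81, 0.56]]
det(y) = -0.00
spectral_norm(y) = 0.80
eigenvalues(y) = [0.8, -0.0, 0.09]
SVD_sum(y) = [[0.53, 0.36, -0.11],[0.36, 0.25, -0.08],[-0.11, -0.08, 0.02]] + [[0.01, -0.03, -0.02], [-0.03, 0.05, 0.04], [-0.02, 0.04, 0.03]] + [[-0.0, 0.00, -0.00], [0.0, -0.00, 0.00], [-0.0, 0.00, -0.00]]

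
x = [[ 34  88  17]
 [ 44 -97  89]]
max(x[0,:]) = 88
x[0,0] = 34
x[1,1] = -97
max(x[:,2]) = 89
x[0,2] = 17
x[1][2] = 89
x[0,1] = 88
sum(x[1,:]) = 36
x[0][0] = 34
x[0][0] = 34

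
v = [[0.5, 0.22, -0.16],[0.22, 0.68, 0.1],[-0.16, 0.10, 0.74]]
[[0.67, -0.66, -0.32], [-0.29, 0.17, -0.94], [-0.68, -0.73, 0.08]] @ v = [[0.24, -0.33, -0.41], [0.04, -0.04, -0.63], [-0.51, -0.64, 0.10]]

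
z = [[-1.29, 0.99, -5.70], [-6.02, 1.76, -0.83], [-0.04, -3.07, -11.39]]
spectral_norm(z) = 12.99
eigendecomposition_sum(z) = [[(-0.32+1.72j), (1.07-0.37j), (-0.13-0.75j)], [(-2.83+0.51j), (1.19+1.43j), 1.08-0.64j], [0.64-0.31j, -0.38-0.26j, (-0.21+0.22j)]] + [[-0.32-1.72j,(1.07+0.37j),(-0.13+0.75j)], [(-2.83-0.51j),1.19-1.43j,(1.08+0.64j)], [0.64+0.31j,(-0.38+0.26j),-0.21-0.22j]] + [[-0.65-0.00j, (-1.15+0j), -5.44+0.00j], [(-0.36-0j), (-0.63+0j), (-2.99+0j)], [-1.31-0.00j, (-2.31+0j), (-10.97+0j)]]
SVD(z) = [[-0.43, -0.23, -0.87], [-0.08, -0.95, 0.29], [-0.90, 0.19, 0.39]] @ diag([12.991951221537686, 6.529097937649897, 1.7028750916497755]) @ [[0.08, 0.17, 0.98], [0.92, -0.38, -0.01], [-0.37, -0.91, 0.19]]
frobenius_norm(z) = 14.64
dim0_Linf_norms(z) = [6.02, 3.07, 11.39]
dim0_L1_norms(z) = [7.35, 5.82, 17.92]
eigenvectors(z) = [[0.18-0.48j, (0.18+0.48j), (0.43+0j)],[(0.84+0j), 0.84-0.00j, (0.24+0j)],[-0.20+0.06j, -0.20-0.06j, (0.87+0j)]]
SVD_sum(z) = [[-0.45,-0.94,-5.43],[-0.08,-0.17,-0.98],[-0.95,-1.99,-11.50]] + [[-1.40, 0.58, 0.01],  [-5.75, 2.38, 0.06],  [1.15, -0.48, -0.01]] + [[0.56, 1.35, -0.28], [-0.18, -0.45, 0.09], [-0.25, -0.6, 0.12]]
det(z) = -144.45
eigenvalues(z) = [(0.66+3.37j), (0.66-3.37j), (-12.25+0j)]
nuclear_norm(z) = 21.22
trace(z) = -10.92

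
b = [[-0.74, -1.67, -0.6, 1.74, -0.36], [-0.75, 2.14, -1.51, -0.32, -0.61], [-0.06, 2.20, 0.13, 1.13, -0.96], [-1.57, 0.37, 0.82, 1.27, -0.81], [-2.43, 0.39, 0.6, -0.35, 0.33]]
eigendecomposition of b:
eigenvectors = [[0.23-0.35j, (0.23+0.35j), -0.21-0.27j, (-0.21+0.27j), (-0.38+0j)], [(0.19-0.07j), 0.19+0.07j, 0.16+0.46j, 0.16-0.46j, (0.34+0j)], [-0.18-0.11j, (-0.18+0.11j), 0.40+0.14j, (0.4-0.14j), -0.02+0.00j], [0.48+0.04j, (0.48-0.04j), 0.41-0.09j, 0.41+0.09j, 0.01+0.00j], [(0.71+0j), (0.71-0j), (0.54+0j), (0.54-0j), (0.86+0j)]]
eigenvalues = [(-0.76+1.06j), (-0.76-1.06j), (1.56+1.79j), (1.56-1.79j), (1.53+0j)]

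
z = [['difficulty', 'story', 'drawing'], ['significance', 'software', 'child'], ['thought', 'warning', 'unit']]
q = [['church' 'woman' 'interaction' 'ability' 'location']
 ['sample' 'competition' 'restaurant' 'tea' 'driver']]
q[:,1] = ['woman', 'competition']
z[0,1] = 'story'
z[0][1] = 'story'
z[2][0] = 'thought'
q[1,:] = ['sample', 'competition', 'restaurant', 'tea', 'driver']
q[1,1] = 'competition'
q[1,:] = ['sample', 'competition', 'restaurant', 'tea', 'driver']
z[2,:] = ['thought', 'warning', 'unit']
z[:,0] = ['difficulty', 'significance', 'thought']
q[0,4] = 'location'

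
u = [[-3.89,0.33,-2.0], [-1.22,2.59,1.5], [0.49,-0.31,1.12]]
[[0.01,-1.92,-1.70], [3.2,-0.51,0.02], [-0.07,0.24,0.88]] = u @[[-0.04, 0.49, 0.07],[1.07, 0.03, -0.34],[0.25, 0.01, 0.66]]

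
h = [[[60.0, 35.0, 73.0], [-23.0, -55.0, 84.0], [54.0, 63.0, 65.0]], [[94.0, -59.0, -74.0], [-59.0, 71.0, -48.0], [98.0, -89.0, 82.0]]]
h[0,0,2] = 73.0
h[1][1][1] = 71.0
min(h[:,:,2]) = -74.0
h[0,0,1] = 35.0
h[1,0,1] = -59.0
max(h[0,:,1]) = 63.0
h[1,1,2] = -48.0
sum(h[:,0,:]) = 129.0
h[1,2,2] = 82.0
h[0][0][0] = 60.0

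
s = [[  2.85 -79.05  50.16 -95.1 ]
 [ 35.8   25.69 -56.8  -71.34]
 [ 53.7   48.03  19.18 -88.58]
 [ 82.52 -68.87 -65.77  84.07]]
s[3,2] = -65.77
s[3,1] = -68.87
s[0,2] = 50.16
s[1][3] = -71.34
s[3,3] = 84.07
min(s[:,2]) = -65.77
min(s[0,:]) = -95.1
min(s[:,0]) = 2.85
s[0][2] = 50.16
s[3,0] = 82.52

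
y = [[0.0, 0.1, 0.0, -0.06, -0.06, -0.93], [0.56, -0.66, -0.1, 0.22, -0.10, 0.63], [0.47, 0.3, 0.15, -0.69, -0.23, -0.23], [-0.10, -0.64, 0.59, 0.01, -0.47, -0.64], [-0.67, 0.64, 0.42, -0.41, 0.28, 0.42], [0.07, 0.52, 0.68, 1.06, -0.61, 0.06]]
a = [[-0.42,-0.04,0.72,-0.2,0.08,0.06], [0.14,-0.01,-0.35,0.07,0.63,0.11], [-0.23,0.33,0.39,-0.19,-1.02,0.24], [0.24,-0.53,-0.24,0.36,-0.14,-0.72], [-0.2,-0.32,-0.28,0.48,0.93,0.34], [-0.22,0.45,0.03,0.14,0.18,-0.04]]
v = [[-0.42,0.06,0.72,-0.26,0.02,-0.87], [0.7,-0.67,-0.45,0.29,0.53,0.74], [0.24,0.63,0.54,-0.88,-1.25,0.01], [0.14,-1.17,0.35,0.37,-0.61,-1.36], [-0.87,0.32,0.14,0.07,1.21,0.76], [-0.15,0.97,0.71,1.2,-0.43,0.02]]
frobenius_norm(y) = 2.85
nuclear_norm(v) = 8.68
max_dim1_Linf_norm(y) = 1.06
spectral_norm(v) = 2.58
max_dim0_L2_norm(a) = 1.54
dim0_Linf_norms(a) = [0.42, 0.53, 0.72, 0.48, 1.02, 0.72]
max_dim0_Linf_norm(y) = 1.06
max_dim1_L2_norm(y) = 1.5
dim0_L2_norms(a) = [0.63, 0.83, 0.96, 0.68, 1.54, 0.84]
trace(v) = 1.05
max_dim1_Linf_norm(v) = 1.36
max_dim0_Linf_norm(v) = 1.36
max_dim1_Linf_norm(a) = 1.02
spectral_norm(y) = 1.57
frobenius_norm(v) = 4.07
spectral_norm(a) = 1.78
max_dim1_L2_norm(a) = 1.2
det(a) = 0.00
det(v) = -2.08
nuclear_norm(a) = 4.65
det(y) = -0.21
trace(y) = -0.16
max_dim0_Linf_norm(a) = 1.02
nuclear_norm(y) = 6.24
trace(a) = 1.21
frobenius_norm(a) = 2.36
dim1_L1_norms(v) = [2.35, 3.38, 3.55, 4.0, 3.37, 3.48]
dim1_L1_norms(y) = [1.15, 2.27, 2.07, 2.45, 2.84, 3.0]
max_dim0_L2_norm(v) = 1.97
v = y + a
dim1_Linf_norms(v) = [0.87, 0.74, 1.25, 1.36, 1.21, 1.2]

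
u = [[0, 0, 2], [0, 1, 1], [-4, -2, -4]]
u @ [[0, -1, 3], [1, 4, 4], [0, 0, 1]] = [[0, 0, 2], [1, 4, 5], [-2, -4, -24]]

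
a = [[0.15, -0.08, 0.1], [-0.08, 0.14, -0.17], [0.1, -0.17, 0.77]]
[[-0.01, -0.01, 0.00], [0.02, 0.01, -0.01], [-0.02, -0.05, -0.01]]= a @ [[-0.01, -0.05, 0.01], [0.16, -0.09, -0.07], [0.01, -0.08, -0.03]]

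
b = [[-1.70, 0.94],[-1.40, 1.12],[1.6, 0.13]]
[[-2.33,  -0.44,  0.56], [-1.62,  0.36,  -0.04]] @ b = [[5.47, -2.61], [2.19, -1.12]]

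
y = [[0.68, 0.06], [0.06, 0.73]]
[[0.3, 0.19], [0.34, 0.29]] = y@[[0.4, 0.25], [0.43, 0.37]]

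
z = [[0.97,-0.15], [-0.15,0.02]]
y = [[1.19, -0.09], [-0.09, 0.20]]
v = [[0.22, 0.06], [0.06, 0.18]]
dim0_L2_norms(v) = [0.23, 0.19]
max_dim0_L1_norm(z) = 1.12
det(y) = 0.23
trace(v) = 0.40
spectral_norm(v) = 0.26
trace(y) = 1.39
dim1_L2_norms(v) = [0.23, 0.19]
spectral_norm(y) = 1.20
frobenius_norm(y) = 1.21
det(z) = -0.00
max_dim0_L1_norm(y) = 1.28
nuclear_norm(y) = 1.39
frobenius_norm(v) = 0.30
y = z + v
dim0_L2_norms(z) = [0.98, 0.15]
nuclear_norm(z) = 1.00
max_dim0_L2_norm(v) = 0.23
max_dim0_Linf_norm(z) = 0.97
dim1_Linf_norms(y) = [1.19, 0.2]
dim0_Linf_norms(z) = [0.97, 0.15]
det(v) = 0.04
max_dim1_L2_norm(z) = 0.98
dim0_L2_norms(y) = [1.19, 0.22]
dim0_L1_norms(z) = [1.12, 0.17]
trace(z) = 0.99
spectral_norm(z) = 0.99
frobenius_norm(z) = 0.99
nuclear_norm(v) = 0.40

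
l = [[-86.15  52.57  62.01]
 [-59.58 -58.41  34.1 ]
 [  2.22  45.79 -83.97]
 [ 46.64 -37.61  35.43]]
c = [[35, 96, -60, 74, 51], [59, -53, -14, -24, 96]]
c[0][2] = -60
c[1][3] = -24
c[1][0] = 59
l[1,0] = -59.58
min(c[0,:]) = -60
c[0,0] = 35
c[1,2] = -14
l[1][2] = 34.1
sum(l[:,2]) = 47.57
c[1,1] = -53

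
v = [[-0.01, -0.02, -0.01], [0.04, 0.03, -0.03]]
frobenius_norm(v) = 0.06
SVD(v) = [[-0.23, 0.97], [0.97, 0.23]] @ diag([0.05970969422338263, 0.02085071739173851]) @ [[0.69, 0.57, -0.45], [-0.03, -0.60, -0.8]]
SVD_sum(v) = [[-0.01, -0.01, 0.01], [0.04, 0.03, -0.03]] + [[-0.0, -0.01, -0.02], [-0.0, -0.00, -0.00]]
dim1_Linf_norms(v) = [0.02, 0.04]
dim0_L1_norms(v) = [0.05, 0.05, 0.04]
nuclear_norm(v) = 0.08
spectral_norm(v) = 0.06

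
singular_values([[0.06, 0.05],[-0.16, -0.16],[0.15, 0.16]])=[0.32, 0.01]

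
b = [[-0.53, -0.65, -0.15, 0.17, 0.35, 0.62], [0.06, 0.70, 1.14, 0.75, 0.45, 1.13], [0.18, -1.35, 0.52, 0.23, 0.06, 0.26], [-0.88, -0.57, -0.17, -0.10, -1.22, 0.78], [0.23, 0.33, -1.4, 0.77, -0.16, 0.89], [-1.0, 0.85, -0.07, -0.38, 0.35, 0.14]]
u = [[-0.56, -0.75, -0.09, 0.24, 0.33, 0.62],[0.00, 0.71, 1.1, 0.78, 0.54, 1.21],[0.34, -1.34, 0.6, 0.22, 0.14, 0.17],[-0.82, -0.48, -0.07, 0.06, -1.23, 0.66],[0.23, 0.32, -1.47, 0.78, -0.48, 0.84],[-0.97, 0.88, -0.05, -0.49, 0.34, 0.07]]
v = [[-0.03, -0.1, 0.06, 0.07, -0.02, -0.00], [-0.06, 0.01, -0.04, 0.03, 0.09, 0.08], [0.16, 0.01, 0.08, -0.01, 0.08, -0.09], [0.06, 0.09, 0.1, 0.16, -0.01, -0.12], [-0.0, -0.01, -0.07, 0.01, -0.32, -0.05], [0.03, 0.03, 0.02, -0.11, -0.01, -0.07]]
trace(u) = 0.40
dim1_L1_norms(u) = [2.59, 4.34, 2.81, 3.32, 4.12, 2.8]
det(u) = -1.00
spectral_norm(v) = 0.35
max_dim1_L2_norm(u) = 2.02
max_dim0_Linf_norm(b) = 1.4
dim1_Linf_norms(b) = [0.65, 1.14, 1.35, 1.22, 1.4, 1.0]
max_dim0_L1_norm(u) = 4.48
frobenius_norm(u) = 4.08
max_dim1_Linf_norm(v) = 0.32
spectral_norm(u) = 2.18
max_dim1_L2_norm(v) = 0.33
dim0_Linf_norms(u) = [0.97, 1.34, 1.47, 0.78, 1.23, 1.21]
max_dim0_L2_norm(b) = 1.97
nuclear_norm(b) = 8.75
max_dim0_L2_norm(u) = 1.99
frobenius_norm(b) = 4.02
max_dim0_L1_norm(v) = 0.53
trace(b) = 0.57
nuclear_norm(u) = 8.93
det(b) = 0.03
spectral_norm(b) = 2.10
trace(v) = -0.17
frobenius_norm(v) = 0.53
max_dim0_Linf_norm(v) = 0.32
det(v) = 0.00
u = b + v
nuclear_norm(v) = 1.06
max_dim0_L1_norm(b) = 4.45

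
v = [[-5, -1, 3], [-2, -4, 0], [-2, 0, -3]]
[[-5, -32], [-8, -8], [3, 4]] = v @ [[0, 4], [2, 0], [-1, -4]]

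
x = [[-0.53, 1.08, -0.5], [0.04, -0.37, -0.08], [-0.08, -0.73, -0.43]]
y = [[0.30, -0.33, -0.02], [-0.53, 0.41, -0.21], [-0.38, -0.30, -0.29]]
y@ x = [[-0.17, 0.46, -0.12],[0.31, -0.57, 0.32],[0.21, -0.09, 0.34]]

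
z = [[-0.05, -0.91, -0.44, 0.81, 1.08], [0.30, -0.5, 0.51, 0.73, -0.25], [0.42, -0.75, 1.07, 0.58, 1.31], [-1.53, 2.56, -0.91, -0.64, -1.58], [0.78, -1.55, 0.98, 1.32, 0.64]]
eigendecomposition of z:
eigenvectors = [[(0.02+0j), (0.07-0.47j), (0.07+0.47j), 0.37+0.00j, (-0.74+0j)], [0.55+0.00j, 0.13-0.18j, (0.13+0.18j), (-0.02+0j), (-0.51+0j)], [-0.11+0.00j, (-0.42+0.04j), -0.42-0.04j, -0.84+0.00j, 0.27+0.00j], [(-0.42+0j), (0.67+0j), (0.67-0j), 0.32+0.00j, -0.30+0.00j], [(0.71+0j), (-0.09-0.3j), -0.09+0.30j, (-0.23+0j), (-0.14+0j)]]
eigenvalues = [(-1.48+0j), (0.48+1.02j), (0.48-1.02j), (1.02+0j), (0.02+0j)]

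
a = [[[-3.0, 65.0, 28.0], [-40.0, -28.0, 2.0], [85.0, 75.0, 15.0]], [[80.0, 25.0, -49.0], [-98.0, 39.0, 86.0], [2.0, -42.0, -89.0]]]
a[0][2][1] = 75.0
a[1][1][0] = -98.0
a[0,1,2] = 2.0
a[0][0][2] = 28.0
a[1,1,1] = 39.0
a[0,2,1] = 75.0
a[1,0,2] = -49.0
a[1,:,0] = [80.0, -98.0, 2.0]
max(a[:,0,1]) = 65.0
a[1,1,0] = -98.0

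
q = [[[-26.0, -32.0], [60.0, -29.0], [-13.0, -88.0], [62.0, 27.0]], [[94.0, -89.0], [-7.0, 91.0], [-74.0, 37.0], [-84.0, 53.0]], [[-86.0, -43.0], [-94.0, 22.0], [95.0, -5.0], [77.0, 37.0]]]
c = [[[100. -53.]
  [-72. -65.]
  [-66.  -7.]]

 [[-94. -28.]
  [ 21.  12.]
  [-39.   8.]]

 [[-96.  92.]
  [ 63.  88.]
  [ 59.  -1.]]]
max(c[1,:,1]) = 12.0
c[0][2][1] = -7.0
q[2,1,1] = 22.0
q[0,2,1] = -88.0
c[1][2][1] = 8.0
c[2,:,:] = [[-96.0, 92.0], [63.0, 88.0], [59.0, -1.0]]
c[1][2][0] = -39.0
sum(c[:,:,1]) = 46.0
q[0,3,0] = 62.0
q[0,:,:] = [[-26.0, -32.0], [60.0, -29.0], [-13.0, -88.0], [62.0, 27.0]]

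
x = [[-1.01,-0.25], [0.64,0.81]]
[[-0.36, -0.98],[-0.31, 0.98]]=x @ [[0.56, 0.83],  [-0.83, 0.56]]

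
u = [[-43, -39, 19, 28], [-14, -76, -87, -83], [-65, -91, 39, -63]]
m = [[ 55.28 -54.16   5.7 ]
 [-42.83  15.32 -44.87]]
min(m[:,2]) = -44.87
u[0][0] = -43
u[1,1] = -76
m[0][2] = 5.7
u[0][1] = -39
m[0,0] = 55.28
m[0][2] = 5.7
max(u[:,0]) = -14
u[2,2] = 39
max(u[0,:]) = 28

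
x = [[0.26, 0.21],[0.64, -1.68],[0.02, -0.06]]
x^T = [[0.26, 0.64, 0.02], [0.21, -1.68, -0.06]]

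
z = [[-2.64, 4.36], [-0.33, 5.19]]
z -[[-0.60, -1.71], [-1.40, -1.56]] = [[-2.04,6.07], [1.07,6.75]]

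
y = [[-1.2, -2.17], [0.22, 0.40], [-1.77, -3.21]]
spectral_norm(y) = 4.45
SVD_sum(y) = [[-1.2, -2.17], [0.22, 0.4], [-1.77, -3.21]] + [[-0.00, 0.0], [-0.00, 0.0], [0.0, -0.0]]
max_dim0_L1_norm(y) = 5.78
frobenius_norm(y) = 4.45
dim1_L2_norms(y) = [2.48, 0.46, 3.67]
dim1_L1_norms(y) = [3.37, 0.62, 4.98]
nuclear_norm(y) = 4.45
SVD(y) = [[-0.56,-0.82], [0.1,-0.25], [-0.82,0.52]] @ diag([4.449077799980867, 0.0025941698880367244]) @ [[0.48, 0.88],  [0.88, -0.48]]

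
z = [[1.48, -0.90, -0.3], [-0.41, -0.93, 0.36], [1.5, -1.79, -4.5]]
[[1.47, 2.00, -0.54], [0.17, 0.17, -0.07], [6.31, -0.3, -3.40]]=z@ [[0.35, 1.20, -0.04], [-0.72, -0.46, 0.33], [-1.00, 0.65, 0.61]]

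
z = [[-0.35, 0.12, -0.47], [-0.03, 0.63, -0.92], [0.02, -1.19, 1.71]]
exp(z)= [[0.69, 0.85, -1.47], [-0.07, 3.54, -3.67], [0.1, -4.77, 7.87]]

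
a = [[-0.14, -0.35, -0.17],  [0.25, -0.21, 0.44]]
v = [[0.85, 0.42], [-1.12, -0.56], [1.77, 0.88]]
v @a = [[-0.01, -0.39, 0.04], [0.02, 0.51, -0.06], [-0.03, -0.80, 0.09]]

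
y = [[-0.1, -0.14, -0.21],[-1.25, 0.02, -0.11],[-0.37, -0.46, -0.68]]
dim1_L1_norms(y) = [0.45, 1.38, 1.51]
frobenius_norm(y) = 1.57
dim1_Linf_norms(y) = [0.21, 1.25, 0.68]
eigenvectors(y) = [[-0.12, 0.06, 0.26], [0.91, 0.82, 0.41], [-0.4, -0.57, 0.87]]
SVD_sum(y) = [[-0.17, -0.03, -0.06], [-1.12, -0.19, -0.39], [-0.59, -0.1, -0.2]] + [[0.07,-0.11,-0.15], [-0.13,0.21,0.28], [0.22,-0.36,-0.48]] + [[0.00,0.0,-0.0], [0.00,0.0,-0.00], [-0.00,-0.00,0.00]]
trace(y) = -0.76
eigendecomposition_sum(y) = [[0.13,-0.03,-0.03], [-0.93,0.20,0.19], [0.41,-0.09,-0.08]] + [[0.0, 0.0, -0.00], [0.04, 0.0, -0.01], [-0.03, -0.0, 0.01]] + [[-0.23, -0.11, -0.18], [-0.36, -0.18, -0.29], [-0.76, -0.37, -0.60]]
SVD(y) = [[-0.13, 0.26, -0.96], [-0.88, -0.48, -0.01], [-0.46, 0.84, 0.29]] @ diag([1.3700846360277459, 0.7631919762712586, 0.002469306763126403]) @ [[0.93, 0.16, 0.32],  [0.35, -0.56, -0.75],  [-0.06, -0.81, 0.58]]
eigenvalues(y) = [0.24, 0.01, -1.01]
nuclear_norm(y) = 2.14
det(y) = -0.00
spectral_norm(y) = 1.37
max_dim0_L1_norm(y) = 1.72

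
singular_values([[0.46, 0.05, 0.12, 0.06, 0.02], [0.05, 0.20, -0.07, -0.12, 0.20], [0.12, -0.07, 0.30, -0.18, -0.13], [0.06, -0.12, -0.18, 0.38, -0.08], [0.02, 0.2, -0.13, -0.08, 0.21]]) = [0.55, 0.53, 0.47, 0.01, 0.0]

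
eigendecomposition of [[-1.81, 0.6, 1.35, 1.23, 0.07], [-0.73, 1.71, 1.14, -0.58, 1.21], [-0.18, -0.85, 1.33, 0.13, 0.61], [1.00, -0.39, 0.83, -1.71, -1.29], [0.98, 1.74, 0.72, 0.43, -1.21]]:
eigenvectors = [[-0.62+0.00j, 0.36+0.36j, (0.36-0.36j), -0.05+0.21j, (-0.05-0.21j)], [-0.05+0.00j, (-0.16+0.13j), -0.16-0.13j, (0.7+0j), 0.70-0.00j], [-0.09+0.00j, -0.17-0.03j, (-0.17+0.03j), -0.33+0.42j, -0.33-0.42j], [(0.74+0j), 0.04+0.49j, (0.04-0.49j), -0.24+0.15j, (-0.24-0.15j)], [0.24+0.00j, (0.65+0j), (0.65-0j), 0.29+0.13j, (0.29-0.13j)]]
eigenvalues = [(-3.05+0j), (-1.24+1.19j), (-1.24-1.19j), (1.92+0.58j), (1.92-0.58j)]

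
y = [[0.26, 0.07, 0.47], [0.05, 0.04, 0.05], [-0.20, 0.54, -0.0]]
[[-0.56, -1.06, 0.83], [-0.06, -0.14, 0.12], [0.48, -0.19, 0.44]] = y@[[-0.93,-0.46,0.02],[0.55,-0.52,0.82],[-0.76,-1.93,1.64]]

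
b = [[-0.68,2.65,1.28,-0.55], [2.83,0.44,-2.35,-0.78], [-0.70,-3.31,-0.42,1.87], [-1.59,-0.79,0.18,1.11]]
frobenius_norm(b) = 6.58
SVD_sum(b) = [[0.76, 1.80, 0.01, -1.01], [0.58, 1.37, 0.01, -0.77], [-1.31, -3.12, -0.02, 1.75], [-0.59, -1.39, -0.01, 0.78]] + [[-1.47, 0.69, 1.35, 0.15], [2.34, -1.10, -2.15, -0.24], [0.51, -0.24, -0.47, -0.05], [-0.72, 0.34, 0.66, 0.07]] + [[-0.09, 0.12, -0.18, 0.15], [-0.12, 0.16, -0.23, 0.2], [-0.01, 0.02, -0.02, 0.02], [-0.21, 0.29, -0.41, 0.35]] + [[0.12, 0.04, 0.1, 0.16],[0.03, 0.01, 0.02, 0.04],[0.12, 0.03, 0.09, 0.15],[-0.08, -0.02, -0.06, -0.1]]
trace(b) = 0.45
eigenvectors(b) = [[-0.64+0.00j, (0.23+0j), (-0.27+0.35j), (-0.27-0.35j)], [(0.6+0j), (0.65+0j), (-0.24-0.15j), -0.24+0.15j], [(0.47+0j), (-0.64+0j), (-0.14+0.46j), (-0.14-0.46j)], [-0.12+0.00j, -0.33+0.00j, (-0.7+0j), (-0.7-0j)]]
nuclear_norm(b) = 10.32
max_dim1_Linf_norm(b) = 3.31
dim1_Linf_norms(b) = [2.65, 2.83, 3.31, 1.59]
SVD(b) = [[0.44, -0.51, -0.35, -0.65], [0.34, 0.81, -0.46, -0.15], [-0.76, 0.17, -0.04, -0.62], [-0.34, -0.25, -0.81, 0.40]] @ diag([5.007809394548154, 4.179752143179744, 0.7931806984037508, 0.3430473278417135]) @ [[0.34,0.82,0.01,-0.46], [0.69,-0.33,-0.64,-0.07], [0.32,-0.44,0.64,-0.54], [-0.54,-0.16,-0.43,-0.7]]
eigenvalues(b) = [(-4.22+0j), (4.13+0j), (0.27+0.5j), (0.27-0.5j)]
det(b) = -5.70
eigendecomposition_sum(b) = [[(-1.31-0j), 1.79-0.00j, (1.57-0j), (-0.42+0j)], [1.24+0.00j, (-1.69+0j), -1.48+0.00j, 0.40-0.00j], [0.95+0.00j, -1.30+0.00j, (-1.14+0j), 0.31-0.00j], [(-0.24-0j), 0.33-0.00j, (0.29-0j), (-0.08+0j)]] + [[(0.63-0j),0.76-0.00j,(-0.23+0j),-0.45-0.00j],[(1.82-0j),2.18-0.00j,-0.67+0.00j,-1.31-0.00j],[-1.79+0.00j,(-2.16+0j),0.66+0.00j,1.29+0.00j],[(-0.91+0j),-1.10+0.00j,(0.34+0j),(0.66+0j)]] + [[0.00+0.17j, (0.05+0.05j), (-0.03+0.15j), 0.16-0.08j],[-0.11+0.01j, -0.03+0.04j, (-0.1-0.01j), (0.06+0.1j)],[(0.07+0.18j), (0.07+0.03j), (0.03+0.17j), (0.13-0.15j)],[(-0.22+0.17j), (-0.01+0.12j), (-0.22+0.11j), 0.26+0.13j]] + [[0.00-0.17j, (0.05-0.05j), (-0.03-0.15j), 0.16+0.08j], [-0.11-0.01j, (-0.03-0.04j), -0.10+0.01j, 0.06-0.10j], [0.07-0.18j, 0.07-0.03j, 0.03-0.17j, (0.13+0.15j)], [(-0.22-0.17j), (-0.01-0.12j), -0.22-0.11j, (0.26-0.13j)]]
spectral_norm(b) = 5.01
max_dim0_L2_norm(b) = 4.34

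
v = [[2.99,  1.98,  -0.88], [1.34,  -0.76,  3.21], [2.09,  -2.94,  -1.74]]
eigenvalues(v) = [(3.68+0j), (-1.59+3.41j), (-1.59-3.41j)]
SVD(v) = [[-0.48, -0.14, 0.86], [0.14, 0.96, 0.24], [-0.86, 0.23, -0.45]] @ diag([4.150321710694149, 3.5483775790085055, 3.540529092456458]) @ [[-0.74, 0.36, 0.57],[0.38, -0.48, 0.79],[0.56, 0.8, 0.22]]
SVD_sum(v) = [[1.48, -0.71, -1.15],[-0.43, 0.21, 0.33],[2.65, -1.28, -2.05]] + [[-0.19, 0.24, -0.40], [1.30, -1.64, 2.7], [0.32, -0.40, 0.66]] + [[1.7,  2.45,  0.67],  [0.47,  0.67,  0.18],  [-0.88,  -1.26,  -0.35]]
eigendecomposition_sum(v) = [[(3.12+0j), 1.24-0.00j, (0.23-0j)], [(1.3+0j), (0.52-0j), 0.10-0.00j], [0.50+0.00j, (0.2-0j), (0.04-0j)]] + [[(-0.07+0.28j), 0.37-0.53j, (-0.55-0.39j)], [(0.02-0.73j), -0.64+1.49j, 1.56+0.67j], [0.80+0.09j, (-1.57-0.84j), (-0.89+1.64j)]] + [[-0.07-0.28j, 0.37+0.53j, -0.55+0.39j], [(0.02+0.73j), (-0.64-1.49j), 1.56-0.67j], [(0.8-0.09j), -1.57+0.84j, (-0.89-1.64j)]]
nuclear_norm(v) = 11.24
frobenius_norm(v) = 6.51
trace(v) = 0.49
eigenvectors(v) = [[(0.91+0j), 0.03-0.26j, 0.03+0.26j], [(0.38+0j), (0.06+0.65j), (0.06-0.65j)], [(0.15+0j), -0.71+0.00j, (-0.71-0j)]]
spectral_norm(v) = 4.15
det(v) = 52.14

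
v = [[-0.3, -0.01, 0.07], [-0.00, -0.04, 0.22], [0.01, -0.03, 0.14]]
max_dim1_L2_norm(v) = 0.31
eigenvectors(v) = [[-1.0, -0.07, 0.02], [-0.02, -0.86, 0.97], [0.02, -0.51, 0.22]]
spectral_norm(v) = 0.32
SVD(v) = [[-0.89, 0.46, 0.03],[-0.4, -0.74, -0.55],[-0.23, -0.50, 0.84]] @ diag([0.32228049044702106, 0.24843872973196088, 0.0036719267962875856]) @ [[0.82, 0.10, -0.56], [-0.57, 0.16, -0.80], [-0.01, -0.98, -0.19]]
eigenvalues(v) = [-0.3, 0.09, 0.01]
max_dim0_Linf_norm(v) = 0.3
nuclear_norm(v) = 0.57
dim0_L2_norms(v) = [0.3, 0.05, 0.27]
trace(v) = -0.20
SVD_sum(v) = [[-0.24, -0.03, 0.16], [-0.10, -0.01, 0.07], [-0.06, -0.01, 0.04]] + [[-0.06, 0.02, -0.09], [0.10, -0.03, 0.15], [0.07, -0.02, 0.10]] + [[-0.00,-0.00,-0.0], [0.00,0.00,0.00], [-0.0,-0.0,-0.0]]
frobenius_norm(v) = 0.41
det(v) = -0.00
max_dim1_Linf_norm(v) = 0.3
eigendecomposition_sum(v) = [[-0.3, -0.01, 0.05], [-0.01, -0.0, 0.00], [0.01, 0.00, -0.0]] + [[0.00, -0.00, 0.02], [0.01, -0.06, 0.25], [0.00, -0.03, 0.15]] + [[-0.0, 0.00, -0.0],  [-0.0, 0.02, -0.03],  [-0.0, 0.00, -0.01]]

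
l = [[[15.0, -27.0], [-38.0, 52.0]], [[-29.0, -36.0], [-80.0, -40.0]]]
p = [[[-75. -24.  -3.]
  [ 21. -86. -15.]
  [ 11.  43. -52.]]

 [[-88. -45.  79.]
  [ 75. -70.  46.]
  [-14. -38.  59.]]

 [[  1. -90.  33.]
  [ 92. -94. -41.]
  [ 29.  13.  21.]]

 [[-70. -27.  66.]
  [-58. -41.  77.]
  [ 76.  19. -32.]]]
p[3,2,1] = 19.0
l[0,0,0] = 15.0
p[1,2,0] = -14.0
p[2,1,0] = 92.0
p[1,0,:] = [-88.0, -45.0, 79.0]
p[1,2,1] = -38.0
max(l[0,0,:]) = 15.0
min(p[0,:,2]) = -52.0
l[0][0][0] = 15.0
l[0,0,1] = -27.0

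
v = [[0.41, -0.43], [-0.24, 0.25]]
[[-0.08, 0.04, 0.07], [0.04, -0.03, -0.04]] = v@ [[-0.3, 0.14, 0.26], [-0.11, 0.03, 0.09]]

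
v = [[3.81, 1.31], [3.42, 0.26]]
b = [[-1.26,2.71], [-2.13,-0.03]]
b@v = [[4.47, -0.95],[-8.22, -2.8]]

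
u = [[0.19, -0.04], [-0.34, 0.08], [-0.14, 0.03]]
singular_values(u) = [0.42, 0.0]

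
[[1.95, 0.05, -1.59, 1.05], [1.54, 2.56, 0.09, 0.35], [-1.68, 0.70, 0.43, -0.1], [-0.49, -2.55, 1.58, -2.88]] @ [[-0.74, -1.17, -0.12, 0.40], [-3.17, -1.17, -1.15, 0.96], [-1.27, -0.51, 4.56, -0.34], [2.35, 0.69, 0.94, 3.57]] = [[2.89,-0.8,-6.55,5.12],[-8.55,-4.60,-2.39,4.29],[-1.76,0.86,1.26,-0.5],[-0.33,0.76,7.49,-13.46]]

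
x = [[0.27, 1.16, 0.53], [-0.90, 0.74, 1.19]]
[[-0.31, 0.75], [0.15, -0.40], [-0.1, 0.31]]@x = [[-0.76, 0.2, 0.73], [0.40, -0.12, -0.40], [-0.31, 0.11, 0.32]]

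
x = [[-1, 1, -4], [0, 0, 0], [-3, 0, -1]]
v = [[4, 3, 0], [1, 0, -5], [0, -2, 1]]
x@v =[[-3, 5, -9], [0, 0, 0], [-12, -7, -1]]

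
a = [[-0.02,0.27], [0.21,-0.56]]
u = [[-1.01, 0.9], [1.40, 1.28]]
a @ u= [[0.4, 0.33], [-1.00, -0.53]]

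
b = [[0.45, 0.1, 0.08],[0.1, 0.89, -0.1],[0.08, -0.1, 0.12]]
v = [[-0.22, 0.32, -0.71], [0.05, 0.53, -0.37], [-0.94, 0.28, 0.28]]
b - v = [[0.67, -0.22, 0.79],[0.05, 0.36, 0.27],[1.02, -0.38, -0.16]]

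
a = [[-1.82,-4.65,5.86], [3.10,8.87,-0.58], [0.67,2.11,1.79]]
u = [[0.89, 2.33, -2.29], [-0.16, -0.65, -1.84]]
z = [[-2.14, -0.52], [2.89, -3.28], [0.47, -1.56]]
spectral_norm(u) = 3.50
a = z @ u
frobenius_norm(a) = 12.49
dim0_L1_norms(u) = [1.05, 2.98, 4.13]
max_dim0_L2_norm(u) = 2.94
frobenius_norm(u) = 3.91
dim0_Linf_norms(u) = [0.89, 2.33, 2.29]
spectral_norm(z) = 4.73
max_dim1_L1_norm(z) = 6.17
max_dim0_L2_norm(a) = 10.23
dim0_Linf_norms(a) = [3.1, 8.87, 5.86]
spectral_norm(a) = 11.34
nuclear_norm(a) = 16.58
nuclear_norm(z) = 6.78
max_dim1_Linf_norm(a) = 8.87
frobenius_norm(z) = 5.16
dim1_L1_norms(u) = [5.51, 2.65]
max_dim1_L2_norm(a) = 9.41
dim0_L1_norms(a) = [5.59, 15.63, 8.23]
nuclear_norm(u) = 5.25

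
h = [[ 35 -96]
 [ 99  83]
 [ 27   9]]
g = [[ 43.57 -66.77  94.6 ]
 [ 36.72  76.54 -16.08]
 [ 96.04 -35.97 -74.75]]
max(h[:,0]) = 99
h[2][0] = 27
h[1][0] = 99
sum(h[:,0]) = 161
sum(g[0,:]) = 71.4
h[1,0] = 99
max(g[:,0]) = 96.04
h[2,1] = 9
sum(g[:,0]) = 176.32999999999998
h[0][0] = 35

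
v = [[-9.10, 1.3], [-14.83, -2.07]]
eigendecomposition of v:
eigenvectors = [[-0.23+0.17j,(-0.23-0.17j)], [(-0.96+0j),-0.96-0.00j]]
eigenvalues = [(-5.58+2.63j), (-5.58-2.63j)]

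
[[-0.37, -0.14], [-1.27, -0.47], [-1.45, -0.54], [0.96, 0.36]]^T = [[-0.37, -1.27, -1.45, 0.96], [-0.14, -0.47, -0.54, 0.36]]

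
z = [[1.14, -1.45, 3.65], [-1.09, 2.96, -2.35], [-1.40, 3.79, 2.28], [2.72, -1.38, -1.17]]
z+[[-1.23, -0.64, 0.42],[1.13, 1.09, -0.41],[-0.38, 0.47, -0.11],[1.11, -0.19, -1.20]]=[[-0.09, -2.09, 4.07], [0.04, 4.05, -2.76], [-1.78, 4.26, 2.17], [3.83, -1.57, -2.37]]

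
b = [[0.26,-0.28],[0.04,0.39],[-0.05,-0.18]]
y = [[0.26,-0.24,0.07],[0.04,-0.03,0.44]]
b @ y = [[0.06, -0.05, -0.11], [0.03, -0.02, 0.17], [-0.02, 0.02, -0.08]]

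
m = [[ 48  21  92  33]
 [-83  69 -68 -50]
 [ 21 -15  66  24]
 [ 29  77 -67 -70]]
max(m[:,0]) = 48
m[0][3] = 33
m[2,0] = 21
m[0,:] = [48, 21, 92, 33]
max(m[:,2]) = 92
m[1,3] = -50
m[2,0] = 21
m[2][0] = 21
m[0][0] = 48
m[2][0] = 21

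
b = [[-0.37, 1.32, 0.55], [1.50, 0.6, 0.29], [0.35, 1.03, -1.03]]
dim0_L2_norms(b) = [1.58, 1.78, 1.2]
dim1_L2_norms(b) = [1.48, 1.64, 1.5]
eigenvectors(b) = [[(0.55+0j),(0.04-0.54j),(0.04+0.54j)], [(0.76+0j),-0.21+0.39j,(-0.21-0.39j)], [0.34+0.00j,(0.71+0j),0.71-0.00j]]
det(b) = 3.25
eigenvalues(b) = [(1.81+0j), (-1.3+0.3j), (-1.3-0.3j)]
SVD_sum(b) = [[0.46, 0.70, -0.08], [0.71, 1.08, -0.12], [0.63, 0.95, -0.10]] + [[-0.88,0.59,0.03], [0.75,-0.5,-0.03], [-0.21,0.14,0.01]] + [[0.05, 0.03, 0.59],  [0.03, 0.03, 0.44],  [-0.07, -0.05, -0.93]]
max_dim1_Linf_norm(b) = 1.5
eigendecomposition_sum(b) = [[(0.58+0j), (0.8-0j), 0.19+0.00j], [(0.81+0j), 1.11-0.00j, (0.27+0j)], [(0.36+0j), (0.5-0j), 0.12+0.00j]] + [[-0.47-0.03j,0.26-0.18j,0.18+0.45j], [(0.35+0.18j),(-0.25+0.05j),(0.01-0.4j)], [(-0.01-0.63j),(0.26+0.32j),-0.58+0.28j]] + [[(-0.47+0.03j), 0.26+0.18j, 0.18-0.45j], [0.35-0.18j, -0.25-0.05j, (0.01+0.4j)], [(-0.01+0.63j), 0.26-0.32j, -0.58-0.28j]]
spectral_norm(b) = 1.92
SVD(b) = [[0.44, -0.75, -0.50], [0.68, 0.64, -0.37], [0.59, -0.18, 0.79]] @ diag([1.9218748709038942, 1.413677378146821, 1.1950369245776762]) @ [[0.55, 0.83, -0.09], [0.83, -0.56, -0.03], [-0.08, -0.06, -1.0]]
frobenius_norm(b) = 2.67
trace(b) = -0.80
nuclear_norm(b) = 4.53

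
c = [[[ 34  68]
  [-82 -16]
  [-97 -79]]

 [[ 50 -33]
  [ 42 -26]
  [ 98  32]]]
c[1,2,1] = 32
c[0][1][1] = -16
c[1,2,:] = [98, 32]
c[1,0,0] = 50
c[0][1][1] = -16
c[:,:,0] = [[34, -82, -97], [50, 42, 98]]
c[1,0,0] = 50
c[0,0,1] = 68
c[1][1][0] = 42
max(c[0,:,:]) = 68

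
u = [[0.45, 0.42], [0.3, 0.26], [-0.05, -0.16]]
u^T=[[0.45, 0.30, -0.05], [0.42, 0.26, -0.16]]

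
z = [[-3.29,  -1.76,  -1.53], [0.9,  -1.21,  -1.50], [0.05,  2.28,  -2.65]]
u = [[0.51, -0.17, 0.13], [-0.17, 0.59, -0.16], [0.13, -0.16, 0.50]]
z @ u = [[-1.58, -0.23, -0.91], [0.47, -0.63, -0.44], [-0.71, 1.76, -1.68]]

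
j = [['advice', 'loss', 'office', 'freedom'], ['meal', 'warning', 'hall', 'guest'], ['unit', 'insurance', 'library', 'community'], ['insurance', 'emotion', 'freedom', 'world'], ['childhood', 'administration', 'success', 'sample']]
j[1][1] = 'warning'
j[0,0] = 'advice'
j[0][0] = 'advice'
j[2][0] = 'unit'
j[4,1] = 'administration'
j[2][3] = 'community'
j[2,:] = ['unit', 'insurance', 'library', 'community']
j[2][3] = 'community'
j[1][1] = 'warning'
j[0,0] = 'advice'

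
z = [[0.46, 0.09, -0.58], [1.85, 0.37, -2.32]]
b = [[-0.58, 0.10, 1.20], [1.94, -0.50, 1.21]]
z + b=[[-0.12, 0.19, 0.62], [3.79, -0.13, -1.11]]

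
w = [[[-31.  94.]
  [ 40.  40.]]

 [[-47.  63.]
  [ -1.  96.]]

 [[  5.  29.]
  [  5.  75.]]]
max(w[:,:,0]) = 40.0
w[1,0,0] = -47.0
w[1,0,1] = 63.0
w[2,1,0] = 5.0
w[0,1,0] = 40.0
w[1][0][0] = -47.0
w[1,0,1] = 63.0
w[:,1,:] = [[40.0, 40.0], [-1.0, 96.0], [5.0, 75.0]]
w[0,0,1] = 94.0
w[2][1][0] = 5.0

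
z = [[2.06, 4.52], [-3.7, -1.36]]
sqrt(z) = [[2.03,1.58], [-1.30,0.83]]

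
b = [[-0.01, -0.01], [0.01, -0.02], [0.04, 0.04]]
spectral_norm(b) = 0.06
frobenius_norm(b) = 0.06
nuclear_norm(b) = 0.08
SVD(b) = [[-0.24, 0.03], [-0.14, -0.99], [0.96, -0.13]] @ diag([0.0588003515565012, 0.02103612742003306]) @ [[0.67, 0.74], [-0.74, 0.67]]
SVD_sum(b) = [[-0.01, -0.01], [-0.01, -0.01], [0.04, 0.04]] + [[-0.00, 0.00], [0.02, -0.01], [0.00, -0.00]]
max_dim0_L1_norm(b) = 0.07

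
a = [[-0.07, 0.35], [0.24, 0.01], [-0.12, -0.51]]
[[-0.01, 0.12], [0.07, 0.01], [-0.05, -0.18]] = a@[[0.30, 0.02], [0.02, 0.34]]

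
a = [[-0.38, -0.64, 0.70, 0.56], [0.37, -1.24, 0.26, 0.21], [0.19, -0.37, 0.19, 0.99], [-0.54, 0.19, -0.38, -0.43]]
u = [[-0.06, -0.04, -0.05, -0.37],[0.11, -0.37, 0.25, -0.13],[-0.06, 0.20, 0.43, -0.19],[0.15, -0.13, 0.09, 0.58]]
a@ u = [[-0.01,0.32,0.21,0.42], [-0.14,0.47,-0.2,0.1], [0.08,0.04,0.07,0.52], [0.01,-0.07,-0.13,-0.0]]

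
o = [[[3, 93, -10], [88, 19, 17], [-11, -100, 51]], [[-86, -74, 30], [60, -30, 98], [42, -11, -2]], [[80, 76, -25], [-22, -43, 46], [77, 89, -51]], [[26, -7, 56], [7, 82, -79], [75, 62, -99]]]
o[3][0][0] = 26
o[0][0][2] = -10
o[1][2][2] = -2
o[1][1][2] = 98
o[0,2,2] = 51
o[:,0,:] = [[3, 93, -10], [-86, -74, 30], [80, 76, -25], [26, -7, 56]]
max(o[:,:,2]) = 98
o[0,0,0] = 3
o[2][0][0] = 80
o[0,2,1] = -100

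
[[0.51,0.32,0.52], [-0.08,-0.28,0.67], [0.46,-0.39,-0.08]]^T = [[0.51, -0.08, 0.46], [0.32, -0.28, -0.39], [0.52, 0.67, -0.08]]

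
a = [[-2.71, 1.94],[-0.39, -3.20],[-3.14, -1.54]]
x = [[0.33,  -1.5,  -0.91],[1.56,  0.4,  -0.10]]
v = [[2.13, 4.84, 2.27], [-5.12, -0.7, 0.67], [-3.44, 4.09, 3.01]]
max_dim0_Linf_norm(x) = 1.56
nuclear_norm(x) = 3.40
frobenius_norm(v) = 9.89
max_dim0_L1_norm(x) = 1.9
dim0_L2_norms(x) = [1.59, 1.55, 0.92]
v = a @ x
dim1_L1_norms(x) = [2.74, 2.06]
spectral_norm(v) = 7.46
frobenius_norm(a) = 5.81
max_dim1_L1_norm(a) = 4.68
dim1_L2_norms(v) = [5.75, 5.21, 6.13]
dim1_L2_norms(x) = [1.79, 1.61]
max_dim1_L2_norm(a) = 3.5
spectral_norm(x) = 1.79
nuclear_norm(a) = 8.21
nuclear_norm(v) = 13.96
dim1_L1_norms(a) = [4.65, 3.59, 4.68]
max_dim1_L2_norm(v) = 6.13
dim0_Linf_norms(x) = [1.56, 1.5, 0.91]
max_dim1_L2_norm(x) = 1.79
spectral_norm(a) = 4.22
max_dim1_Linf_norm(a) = 3.2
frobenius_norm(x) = 2.41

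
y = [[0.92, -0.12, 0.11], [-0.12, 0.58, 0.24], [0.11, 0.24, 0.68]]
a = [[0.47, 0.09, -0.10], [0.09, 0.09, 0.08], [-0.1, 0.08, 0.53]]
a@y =[[0.41, -0.03, 0.01], [0.08, 0.06, 0.09], [-0.04, 0.19, 0.37]]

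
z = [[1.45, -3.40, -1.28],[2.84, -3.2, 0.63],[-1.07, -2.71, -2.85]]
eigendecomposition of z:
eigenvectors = [[0.68+0.00j,-0.25+0.30j,-0.25-0.30j], [0.44+0.00j,(0.2+0.53j),0.20-0.53j], [-0.59+0.00j,-0.72+0.00j,-0.72-0.00j]]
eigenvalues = [(0.38+0j), (-2.49+2.46j), (-2.49-2.46j)]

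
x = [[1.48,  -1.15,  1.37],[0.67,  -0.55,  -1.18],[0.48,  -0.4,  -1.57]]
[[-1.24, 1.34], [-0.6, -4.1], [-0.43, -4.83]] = x @ [[0.57, -1.82], [1.80, -0.39], [-0.01, 2.62]]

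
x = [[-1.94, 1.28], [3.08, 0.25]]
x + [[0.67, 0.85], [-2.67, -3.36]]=[[-1.27,  2.13], [0.41,  -3.11]]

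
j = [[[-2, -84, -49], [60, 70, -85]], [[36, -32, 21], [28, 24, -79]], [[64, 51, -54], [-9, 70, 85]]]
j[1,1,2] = -79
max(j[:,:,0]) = 64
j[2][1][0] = -9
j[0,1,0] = 60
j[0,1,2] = -85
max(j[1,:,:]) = 36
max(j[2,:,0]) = 64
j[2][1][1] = 70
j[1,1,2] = -79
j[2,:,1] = [51, 70]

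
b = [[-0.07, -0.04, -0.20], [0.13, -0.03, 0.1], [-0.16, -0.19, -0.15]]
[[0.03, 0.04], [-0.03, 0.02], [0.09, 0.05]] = b @ [[-0.24, 0.23], [-0.25, -0.28], [-0.02, -0.21]]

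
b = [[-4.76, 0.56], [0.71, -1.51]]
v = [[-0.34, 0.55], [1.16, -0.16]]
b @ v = [[2.27, -2.71], [-1.99, 0.63]]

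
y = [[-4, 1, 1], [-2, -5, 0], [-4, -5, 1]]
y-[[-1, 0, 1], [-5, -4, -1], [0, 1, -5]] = [[-3, 1, 0], [3, -1, 1], [-4, -6, 6]]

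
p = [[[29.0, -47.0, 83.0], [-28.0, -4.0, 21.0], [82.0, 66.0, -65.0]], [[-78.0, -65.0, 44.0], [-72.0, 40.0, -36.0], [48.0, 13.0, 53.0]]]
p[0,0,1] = -47.0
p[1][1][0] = -72.0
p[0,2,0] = 82.0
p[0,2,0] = 82.0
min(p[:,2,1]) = 13.0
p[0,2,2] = -65.0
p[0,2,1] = 66.0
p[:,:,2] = [[83.0, 21.0, -65.0], [44.0, -36.0, 53.0]]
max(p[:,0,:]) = 83.0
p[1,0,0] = -78.0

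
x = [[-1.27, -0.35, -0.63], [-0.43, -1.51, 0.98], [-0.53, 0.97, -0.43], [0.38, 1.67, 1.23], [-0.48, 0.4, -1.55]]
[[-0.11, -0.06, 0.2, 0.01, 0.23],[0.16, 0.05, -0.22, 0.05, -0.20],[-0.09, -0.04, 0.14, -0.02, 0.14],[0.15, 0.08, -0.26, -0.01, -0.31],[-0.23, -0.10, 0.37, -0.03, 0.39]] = x @[[0.02, 0.02, -0.05, -0.01, -0.07], [-0.02, 0.0, 0.02, -0.02, 0.00], [0.14, 0.06, -0.22, 0.02, -0.23]]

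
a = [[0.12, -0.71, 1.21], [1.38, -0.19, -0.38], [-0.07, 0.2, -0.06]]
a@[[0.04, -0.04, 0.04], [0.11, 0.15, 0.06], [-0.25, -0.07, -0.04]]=[[-0.38, -0.2, -0.09], [0.13, -0.06, 0.06], [0.03, 0.04, 0.01]]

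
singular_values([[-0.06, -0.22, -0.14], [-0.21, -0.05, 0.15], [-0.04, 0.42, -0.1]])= [0.48, 0.26, 0.18]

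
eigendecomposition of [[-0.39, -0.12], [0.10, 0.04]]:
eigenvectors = [[-0.97, 0.29], [0.24, -0.96]]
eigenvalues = [-0.36, 0.01]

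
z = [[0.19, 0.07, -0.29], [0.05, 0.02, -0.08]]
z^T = [[0.19, 0.05], [0.07, 0.02], [-0.29, -0.08]]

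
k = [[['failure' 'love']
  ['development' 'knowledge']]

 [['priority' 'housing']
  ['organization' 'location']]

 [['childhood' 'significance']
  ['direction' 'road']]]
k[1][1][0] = 'organization'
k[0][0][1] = 'love'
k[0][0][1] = 'love'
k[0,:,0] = ['failure', 'development']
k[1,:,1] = ['housing', 'location']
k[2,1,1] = 'road'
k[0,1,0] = 'development'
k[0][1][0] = 'development'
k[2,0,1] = 'significance'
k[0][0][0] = 'failure'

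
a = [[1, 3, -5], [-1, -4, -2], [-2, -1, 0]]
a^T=[[1, -1, -2], [3, -4, -1], [-5, -2, 0]]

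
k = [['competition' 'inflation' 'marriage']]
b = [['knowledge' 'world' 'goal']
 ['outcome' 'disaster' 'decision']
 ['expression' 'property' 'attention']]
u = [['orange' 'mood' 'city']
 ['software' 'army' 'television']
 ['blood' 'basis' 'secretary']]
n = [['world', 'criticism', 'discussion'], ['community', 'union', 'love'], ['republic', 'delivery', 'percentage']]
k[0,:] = ['competition', 'inflation', 'marriage']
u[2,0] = 'blood'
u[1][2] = 'television'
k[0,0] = 'competition'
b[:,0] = ['knowledge', 'outcome', 'expression']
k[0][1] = 'inflation'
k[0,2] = 'marriage'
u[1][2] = 'television'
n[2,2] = 'percentage'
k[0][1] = 'inflation'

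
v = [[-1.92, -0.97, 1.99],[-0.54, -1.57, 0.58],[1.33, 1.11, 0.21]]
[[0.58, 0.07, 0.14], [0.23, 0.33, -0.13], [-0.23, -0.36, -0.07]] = v @ [[-0.15,  -0.05,  -0.16], [-0.05,  -0.24,  0.13], [0.12,  -0.13,  -0.02]]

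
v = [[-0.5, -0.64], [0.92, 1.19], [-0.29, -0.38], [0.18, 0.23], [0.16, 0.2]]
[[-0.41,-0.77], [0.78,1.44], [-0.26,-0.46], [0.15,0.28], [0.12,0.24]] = v @ [[-1.44, -0.63],[1.77, 1.70]]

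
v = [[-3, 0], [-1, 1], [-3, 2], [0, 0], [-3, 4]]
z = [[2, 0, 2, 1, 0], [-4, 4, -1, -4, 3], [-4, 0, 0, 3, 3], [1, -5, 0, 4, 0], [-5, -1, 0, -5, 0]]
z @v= [[-12, 4], [2, 14], [3, 12], [2, -5], [16, -1]]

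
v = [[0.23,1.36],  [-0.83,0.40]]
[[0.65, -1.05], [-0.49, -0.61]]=v@[[0.76, 0.34],[0.35, -0.83]]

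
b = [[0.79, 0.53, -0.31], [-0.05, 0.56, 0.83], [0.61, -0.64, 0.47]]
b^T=[[0.79, -0.05, 0.61], [0.53, 0.56, -0.64], [-0.31, 0.83, 0.47]]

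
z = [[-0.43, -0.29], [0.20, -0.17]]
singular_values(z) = [0.52, 0.25]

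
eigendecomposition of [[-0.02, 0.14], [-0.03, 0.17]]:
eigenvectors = [[-0.98, -0.65], [-0.18, -0.76]]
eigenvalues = [0.01, 0.14]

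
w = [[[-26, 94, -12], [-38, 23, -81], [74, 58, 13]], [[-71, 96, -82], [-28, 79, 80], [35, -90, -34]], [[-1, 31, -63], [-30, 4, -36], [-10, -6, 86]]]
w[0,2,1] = 58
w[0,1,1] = 23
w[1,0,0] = -71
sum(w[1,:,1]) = 85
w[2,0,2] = -63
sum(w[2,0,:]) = -33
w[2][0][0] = -1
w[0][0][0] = -26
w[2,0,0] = -1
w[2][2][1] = -6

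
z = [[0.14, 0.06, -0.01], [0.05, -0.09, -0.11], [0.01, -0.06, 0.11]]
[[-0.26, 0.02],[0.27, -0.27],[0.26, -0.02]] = z@[[-0.27, -0.52], [-3.62, 1.74], [0.40, 0.8]]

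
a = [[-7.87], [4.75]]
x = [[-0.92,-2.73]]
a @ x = [[7.24, 21.49], [-4.37, -12.97]]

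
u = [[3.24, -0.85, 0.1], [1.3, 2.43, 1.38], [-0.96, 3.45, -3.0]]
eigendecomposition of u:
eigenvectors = [[(0.04+0j), -0.02-0.62j, -0.02+0.62j], [0.21+0.00j, -0.68+0.00j, (-0.68-0j)], [(-0.98+0j), -0.36+0.15j, (-0.36-0.15j)]]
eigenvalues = [(-3.71+0j), (3.19+0.88j), (3.19-0.88j)]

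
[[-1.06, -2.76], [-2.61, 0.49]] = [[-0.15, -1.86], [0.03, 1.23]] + [[-0.91,-0.90], [-2.64,-0.74]]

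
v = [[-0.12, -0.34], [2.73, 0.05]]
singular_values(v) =[2.73, 0.34]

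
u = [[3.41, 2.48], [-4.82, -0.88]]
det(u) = 8.95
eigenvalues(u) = [(1.26+2.71j), (1.26-2.71j)]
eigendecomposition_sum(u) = [[(1.7+0.86j), (1.24-0.58j)], [-2.41+1.12j, -0.44+1.86j]] + [[1.70-0.86j, (1.24+0.58j)],[(-2.41-1.12j), -0.44-1.86j]]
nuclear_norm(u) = 7.73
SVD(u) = [[-0.65,  0.76], [0.76,  0.65]] @ diag([6.306337301737772, 1.4196513081425204]) @ [[-0.93, -0.36], [-0.36, 0.93]]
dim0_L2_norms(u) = [5.9, 2.63]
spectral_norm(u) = 6.31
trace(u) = 2.53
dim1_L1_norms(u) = [5.89, 5.7]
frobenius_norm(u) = 6.46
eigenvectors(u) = [[(-0.36-0.46j), -0.36+0.46j], [(0.81+0j), (0.81-0j)]]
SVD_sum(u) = [[3.80, 1.47], [-4.49, -1.74]] + [[-0.39, 1.01], [-0.33, 0.86]]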